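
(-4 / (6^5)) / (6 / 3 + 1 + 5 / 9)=-0.00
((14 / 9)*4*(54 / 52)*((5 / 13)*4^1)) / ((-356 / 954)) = -400680 / 15041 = -26.64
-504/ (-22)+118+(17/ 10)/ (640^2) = 6348800187/ 45056000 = 140.91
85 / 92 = 0.92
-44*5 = -220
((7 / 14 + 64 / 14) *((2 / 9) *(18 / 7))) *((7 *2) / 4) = 71 / 7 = 10.14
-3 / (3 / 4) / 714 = -2 / 357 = -0.01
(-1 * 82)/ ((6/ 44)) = -1804/ 3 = -601.33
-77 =-77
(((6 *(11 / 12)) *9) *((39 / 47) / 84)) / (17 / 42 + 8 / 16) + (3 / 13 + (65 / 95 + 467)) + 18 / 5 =472.06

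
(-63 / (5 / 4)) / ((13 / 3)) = -756 / 65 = -11.63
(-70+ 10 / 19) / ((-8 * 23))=165 / 437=0.38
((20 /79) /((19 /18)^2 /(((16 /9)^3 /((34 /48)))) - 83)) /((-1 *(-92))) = -131072 /3946729321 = -0.00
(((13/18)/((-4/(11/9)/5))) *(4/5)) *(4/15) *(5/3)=-286/729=-0.39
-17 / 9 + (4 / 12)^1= -1.56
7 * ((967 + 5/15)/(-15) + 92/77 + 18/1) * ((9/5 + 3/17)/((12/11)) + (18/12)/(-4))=-455.54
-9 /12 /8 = -0.09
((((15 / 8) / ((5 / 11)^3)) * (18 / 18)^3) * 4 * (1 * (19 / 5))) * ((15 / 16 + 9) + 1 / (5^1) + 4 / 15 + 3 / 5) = 66788249 / 20000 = 3339.41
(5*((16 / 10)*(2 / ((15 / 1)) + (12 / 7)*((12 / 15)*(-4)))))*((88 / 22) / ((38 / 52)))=-467584 / 1995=-234.38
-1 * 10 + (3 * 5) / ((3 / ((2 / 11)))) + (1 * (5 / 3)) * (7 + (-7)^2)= 2780 / 33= 84.24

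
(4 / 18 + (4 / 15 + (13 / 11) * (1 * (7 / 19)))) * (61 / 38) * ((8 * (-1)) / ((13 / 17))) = -36058564 / 2323035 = -15.52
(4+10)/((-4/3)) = -21/2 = -10.50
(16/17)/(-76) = -4/323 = -0.01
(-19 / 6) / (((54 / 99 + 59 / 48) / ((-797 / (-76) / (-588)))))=8767 / 275478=0.03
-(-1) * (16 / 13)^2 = 1.51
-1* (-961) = 961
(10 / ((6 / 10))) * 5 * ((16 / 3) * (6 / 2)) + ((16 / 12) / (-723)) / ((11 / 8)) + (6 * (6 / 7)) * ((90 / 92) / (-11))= 5119969958 / 3841299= 1332.87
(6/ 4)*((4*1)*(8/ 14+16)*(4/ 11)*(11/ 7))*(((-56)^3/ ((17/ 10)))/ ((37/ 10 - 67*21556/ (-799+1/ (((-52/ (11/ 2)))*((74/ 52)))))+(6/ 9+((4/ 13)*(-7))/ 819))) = -59826567035289600/ 18467534833429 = -3239.55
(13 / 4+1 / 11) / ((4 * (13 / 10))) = 735 / 1144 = 0.64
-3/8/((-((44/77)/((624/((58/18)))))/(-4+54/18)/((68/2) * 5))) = -21604.66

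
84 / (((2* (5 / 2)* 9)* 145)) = 28 / 2175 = 0.01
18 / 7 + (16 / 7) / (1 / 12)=30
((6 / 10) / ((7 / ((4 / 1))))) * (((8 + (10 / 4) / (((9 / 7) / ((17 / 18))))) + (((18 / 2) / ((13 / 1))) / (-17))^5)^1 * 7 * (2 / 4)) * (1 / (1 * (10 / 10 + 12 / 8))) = 1680132090645011 / 355848501443175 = 4.72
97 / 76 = 1.28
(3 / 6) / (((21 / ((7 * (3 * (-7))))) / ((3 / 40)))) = -21 / 80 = -0.26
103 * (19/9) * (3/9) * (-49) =-95893/27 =-3551.59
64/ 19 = 3.37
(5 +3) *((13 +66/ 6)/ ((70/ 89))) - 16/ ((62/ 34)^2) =239.30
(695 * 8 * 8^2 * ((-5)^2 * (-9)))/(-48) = 1668000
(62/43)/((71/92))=5704/3053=1.87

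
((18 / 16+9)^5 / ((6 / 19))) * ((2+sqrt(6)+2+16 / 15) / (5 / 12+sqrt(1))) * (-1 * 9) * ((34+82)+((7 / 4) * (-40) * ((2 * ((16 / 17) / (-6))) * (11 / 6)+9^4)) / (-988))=-9345021716.00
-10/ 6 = -5/ 3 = -1.67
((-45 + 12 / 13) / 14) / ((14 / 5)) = -2865 / 2548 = -1.12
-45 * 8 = -360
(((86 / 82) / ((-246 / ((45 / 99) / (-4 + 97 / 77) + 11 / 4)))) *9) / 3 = -93783 / 2837528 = -0.03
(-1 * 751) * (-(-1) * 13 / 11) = -9763 / 11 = -887.55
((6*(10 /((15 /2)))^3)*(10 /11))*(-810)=-115200 /11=-10472.73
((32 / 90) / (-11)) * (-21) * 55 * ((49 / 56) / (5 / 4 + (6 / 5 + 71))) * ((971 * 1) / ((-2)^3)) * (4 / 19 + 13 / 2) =-20221075 / 55822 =-362.24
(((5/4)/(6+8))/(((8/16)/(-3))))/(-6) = 5/56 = 0.09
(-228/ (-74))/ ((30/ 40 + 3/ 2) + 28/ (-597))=272232/ 194657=1.40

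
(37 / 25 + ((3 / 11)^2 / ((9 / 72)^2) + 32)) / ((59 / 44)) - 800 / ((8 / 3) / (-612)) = 2979372708 / 16225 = 183628.52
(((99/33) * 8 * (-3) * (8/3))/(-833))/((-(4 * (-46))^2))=-3/440657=-0.00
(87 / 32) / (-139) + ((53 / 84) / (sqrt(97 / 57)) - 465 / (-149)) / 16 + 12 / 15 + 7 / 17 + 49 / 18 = 53 * sqrt(5529) / 130368 + 2083526999 / 507005280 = 4.14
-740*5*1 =-3700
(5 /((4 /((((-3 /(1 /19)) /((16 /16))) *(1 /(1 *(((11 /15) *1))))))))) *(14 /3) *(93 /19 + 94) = -986475 /22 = -44839.77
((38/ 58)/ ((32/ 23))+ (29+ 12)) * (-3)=-115455/ 928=-124.41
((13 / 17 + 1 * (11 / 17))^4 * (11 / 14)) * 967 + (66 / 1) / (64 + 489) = 19915002030 / 6598159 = 3018.27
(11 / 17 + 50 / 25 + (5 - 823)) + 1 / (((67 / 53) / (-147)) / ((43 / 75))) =-25115582 / 28475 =-882.02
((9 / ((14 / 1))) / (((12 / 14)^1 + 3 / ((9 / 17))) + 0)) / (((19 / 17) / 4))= 918 / 2603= 0.35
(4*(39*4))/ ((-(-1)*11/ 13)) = 8112/ 11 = 737.45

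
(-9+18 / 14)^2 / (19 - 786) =-0.08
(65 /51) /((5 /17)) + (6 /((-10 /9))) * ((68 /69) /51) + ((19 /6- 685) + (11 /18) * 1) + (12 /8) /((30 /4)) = -700481 /1035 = -676.79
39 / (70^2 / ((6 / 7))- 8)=117 / 17126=0.01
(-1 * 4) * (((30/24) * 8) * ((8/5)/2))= -32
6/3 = 2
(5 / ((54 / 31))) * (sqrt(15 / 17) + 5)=155 * sqrt(255) / 918 + 775 / 54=17.05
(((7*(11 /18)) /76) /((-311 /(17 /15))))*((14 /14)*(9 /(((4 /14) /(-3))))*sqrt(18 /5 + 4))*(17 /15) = 155771*sqrt(190) /35454000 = 0.06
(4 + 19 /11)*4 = 252 /11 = 22.91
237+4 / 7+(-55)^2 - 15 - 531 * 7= -3286 / 7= -469.43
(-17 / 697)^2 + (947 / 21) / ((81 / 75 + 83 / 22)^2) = 481701462281 / 251468826861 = 1.92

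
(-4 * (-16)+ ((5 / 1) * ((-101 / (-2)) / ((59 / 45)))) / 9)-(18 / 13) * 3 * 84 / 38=2221395 / 29146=76.22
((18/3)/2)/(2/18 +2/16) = 216/17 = 12.71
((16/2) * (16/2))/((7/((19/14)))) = 608/49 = 12.41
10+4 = 14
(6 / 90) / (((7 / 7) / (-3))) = -1 / 5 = -0.20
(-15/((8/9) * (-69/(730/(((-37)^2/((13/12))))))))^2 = 5065880625/253806379264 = 0.02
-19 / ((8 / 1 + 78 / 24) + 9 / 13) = -988 / 621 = -1.59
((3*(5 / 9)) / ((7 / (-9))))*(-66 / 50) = 99 / 35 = 2.83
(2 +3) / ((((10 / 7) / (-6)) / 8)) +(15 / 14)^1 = -2337 / 14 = -166.93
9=9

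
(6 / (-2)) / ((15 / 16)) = -16 / 5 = -3.20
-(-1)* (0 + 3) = 3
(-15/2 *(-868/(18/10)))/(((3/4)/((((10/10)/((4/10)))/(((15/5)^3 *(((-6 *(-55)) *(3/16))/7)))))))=1215200/24057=50.51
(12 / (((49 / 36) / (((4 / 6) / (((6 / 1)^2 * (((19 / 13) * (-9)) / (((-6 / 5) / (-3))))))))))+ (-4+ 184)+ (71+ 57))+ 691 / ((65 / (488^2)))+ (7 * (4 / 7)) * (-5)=1378984178192 / 544635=2531941.90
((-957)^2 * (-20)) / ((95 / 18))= -65941128 / 19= -3470585.68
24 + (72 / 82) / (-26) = 23.97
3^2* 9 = 81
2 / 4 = 1 / 2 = 0.50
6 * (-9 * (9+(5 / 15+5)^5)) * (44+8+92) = -33624416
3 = 3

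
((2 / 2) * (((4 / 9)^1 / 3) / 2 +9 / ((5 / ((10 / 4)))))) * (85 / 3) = 20995 / 162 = 129.60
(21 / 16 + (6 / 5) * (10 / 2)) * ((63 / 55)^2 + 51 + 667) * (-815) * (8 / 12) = -13832317083 / 4840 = -2857916.75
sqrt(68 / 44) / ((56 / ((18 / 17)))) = 9 * sqrt(187) / 5236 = 0.02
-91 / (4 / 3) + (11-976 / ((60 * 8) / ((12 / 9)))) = -10793 / 180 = -59.96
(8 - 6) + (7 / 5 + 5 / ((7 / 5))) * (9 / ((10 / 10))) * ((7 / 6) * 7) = 1837 / 5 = 367.40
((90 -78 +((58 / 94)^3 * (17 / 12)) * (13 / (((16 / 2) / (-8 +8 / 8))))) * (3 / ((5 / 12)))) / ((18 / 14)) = 573120191 / 12458760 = 46.00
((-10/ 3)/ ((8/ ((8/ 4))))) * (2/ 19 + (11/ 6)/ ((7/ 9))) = -3275/ 1596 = -2.05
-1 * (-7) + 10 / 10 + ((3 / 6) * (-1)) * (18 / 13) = 95 / 13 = 7.31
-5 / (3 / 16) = -80 / 3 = -26.67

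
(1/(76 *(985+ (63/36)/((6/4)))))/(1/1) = 3/224846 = 0.00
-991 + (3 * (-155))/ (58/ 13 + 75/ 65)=-78388/ 73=-1073.81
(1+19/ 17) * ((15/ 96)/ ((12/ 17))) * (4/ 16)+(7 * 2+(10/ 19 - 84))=-168675/ 2432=-69.36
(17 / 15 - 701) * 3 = -10498 / 5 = -2099.60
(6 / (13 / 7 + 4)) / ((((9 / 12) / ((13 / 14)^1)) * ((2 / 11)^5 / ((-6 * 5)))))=-31404945 / 164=-191493.57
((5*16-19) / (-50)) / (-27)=61 / 1350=0.05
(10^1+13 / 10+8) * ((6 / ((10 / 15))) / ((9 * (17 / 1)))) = 193 / 170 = 1.14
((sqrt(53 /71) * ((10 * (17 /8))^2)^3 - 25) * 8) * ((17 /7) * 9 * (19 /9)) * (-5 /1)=323000 /7 - 609096467734375 * sqrt(3763) /254464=-146834025045.20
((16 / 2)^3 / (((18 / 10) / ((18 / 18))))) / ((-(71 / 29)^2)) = -2152960 / 45369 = -47.45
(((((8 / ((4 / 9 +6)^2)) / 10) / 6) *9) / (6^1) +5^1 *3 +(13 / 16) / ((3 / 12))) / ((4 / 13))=1995799 / 33640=59.33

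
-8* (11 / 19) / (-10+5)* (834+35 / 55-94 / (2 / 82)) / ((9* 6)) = -44284 / 855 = -51.79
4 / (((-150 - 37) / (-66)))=24 / 17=1.41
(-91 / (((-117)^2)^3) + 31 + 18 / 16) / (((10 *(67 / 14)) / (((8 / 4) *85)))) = 6034647444816515 / 52881846621084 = 114.12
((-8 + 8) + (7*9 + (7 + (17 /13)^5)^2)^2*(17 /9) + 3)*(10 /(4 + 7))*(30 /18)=19420679554032433439952878600 /209054601523688793826811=92897.64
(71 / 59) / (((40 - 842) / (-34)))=1207 / 23659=0.05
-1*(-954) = 954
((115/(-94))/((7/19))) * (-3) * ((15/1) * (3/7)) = 294975/4606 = 64.04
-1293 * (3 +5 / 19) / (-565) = 80166 / 10735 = 7.47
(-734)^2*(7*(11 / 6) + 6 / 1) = 30439714 / 3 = 10146571.33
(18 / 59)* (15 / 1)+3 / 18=4.74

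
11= 11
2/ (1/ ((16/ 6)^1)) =16/ 3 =5.33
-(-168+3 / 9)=503 / 3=167.67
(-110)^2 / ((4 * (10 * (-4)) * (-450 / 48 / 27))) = 1089 / 5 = 217.80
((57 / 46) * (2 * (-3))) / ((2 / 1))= -171 / 46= -3.72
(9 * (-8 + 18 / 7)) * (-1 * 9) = 3078 / 7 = 439.71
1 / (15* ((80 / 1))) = 1 / 1200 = 0.00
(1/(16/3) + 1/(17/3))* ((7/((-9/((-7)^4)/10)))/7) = -132055/136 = -970.99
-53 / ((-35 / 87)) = 4611 / 35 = 131.74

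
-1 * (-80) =80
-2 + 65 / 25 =3 / 5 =0.60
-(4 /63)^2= -16 /3969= -0.00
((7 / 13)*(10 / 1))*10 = 700 / 13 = 53.85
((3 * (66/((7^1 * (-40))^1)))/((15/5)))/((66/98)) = -7/20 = -0.35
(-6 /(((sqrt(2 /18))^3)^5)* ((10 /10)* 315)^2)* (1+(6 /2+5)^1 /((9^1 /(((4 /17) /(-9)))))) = -141849707375250 /17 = -8344100433838.24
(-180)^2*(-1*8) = -259200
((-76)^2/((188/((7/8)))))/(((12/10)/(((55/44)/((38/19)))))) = 63175/4512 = 14.00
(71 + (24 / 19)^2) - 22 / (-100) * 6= 667088 / 9025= 73.92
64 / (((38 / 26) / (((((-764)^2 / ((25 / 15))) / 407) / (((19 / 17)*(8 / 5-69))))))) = -24767388672 / 49514399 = -500.21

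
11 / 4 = 2.75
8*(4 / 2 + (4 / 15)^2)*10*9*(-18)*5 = -134208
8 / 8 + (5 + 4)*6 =55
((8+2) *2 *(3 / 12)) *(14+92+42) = 740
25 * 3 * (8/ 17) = 600/ 17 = 35.29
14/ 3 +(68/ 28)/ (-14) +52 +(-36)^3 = -13700255/ 294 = -46599.51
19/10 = 1.90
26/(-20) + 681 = 6797/10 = 679.70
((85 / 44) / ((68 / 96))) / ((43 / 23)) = 690 / 473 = 1.46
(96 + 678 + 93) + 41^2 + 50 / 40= 10197 / 4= 2549.25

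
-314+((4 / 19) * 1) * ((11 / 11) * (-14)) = -316.95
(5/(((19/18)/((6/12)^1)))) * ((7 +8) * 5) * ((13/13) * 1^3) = 3375/19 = 177.63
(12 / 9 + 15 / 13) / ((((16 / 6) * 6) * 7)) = 97 / 4368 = 0.02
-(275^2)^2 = -5719140625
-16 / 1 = -16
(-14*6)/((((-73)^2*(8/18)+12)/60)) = -2835/1339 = -2.12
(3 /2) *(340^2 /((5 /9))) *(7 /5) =436968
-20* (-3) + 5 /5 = 61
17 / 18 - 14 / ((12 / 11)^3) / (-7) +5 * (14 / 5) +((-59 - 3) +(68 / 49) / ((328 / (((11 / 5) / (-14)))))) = -2765177767 / 60752160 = -45.52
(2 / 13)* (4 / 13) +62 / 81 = 11126 / 13689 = 0.81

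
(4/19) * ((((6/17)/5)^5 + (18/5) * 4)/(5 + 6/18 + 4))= 191680718328/590128065625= 0.32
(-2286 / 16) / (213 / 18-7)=-3429 / 116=-29.56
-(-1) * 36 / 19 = 36 / 19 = 1.89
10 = 10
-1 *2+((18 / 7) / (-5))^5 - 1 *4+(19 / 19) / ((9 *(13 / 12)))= -12153724402 / 2048353125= -5.93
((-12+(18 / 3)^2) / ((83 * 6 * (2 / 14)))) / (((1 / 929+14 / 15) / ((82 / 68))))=7998690 / 18372631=0.44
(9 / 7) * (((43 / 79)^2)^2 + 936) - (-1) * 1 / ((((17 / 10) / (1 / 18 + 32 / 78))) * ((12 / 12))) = 652831488897932 / 542301977763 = 1203.82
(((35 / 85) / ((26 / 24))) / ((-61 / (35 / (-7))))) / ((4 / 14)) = 1470 / 13481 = 0.11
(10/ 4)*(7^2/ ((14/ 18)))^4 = 78764805/ 2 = 39382402.50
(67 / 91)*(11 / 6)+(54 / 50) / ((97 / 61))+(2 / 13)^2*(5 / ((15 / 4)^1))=35467531 / 17212650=2.06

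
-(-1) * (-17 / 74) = -17 / 74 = -0.23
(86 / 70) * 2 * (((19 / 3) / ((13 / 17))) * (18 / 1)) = 166668 / 455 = 366.30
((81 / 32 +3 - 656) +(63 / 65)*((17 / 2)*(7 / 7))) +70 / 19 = -25235341 / 39520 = -638.55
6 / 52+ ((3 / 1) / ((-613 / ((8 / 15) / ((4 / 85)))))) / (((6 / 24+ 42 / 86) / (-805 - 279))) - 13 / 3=468847117 / 6072378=77.21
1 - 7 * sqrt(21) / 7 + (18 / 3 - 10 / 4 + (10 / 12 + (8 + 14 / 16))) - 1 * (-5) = 14.63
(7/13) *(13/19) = 7/19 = 0.37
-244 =-244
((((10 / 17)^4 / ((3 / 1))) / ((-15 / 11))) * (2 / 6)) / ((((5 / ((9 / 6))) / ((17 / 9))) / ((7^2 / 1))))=-0.27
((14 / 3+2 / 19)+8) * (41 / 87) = 29848 / 4959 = 6.02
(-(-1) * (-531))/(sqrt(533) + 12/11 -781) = 64251 * sqrt(533)/73534748 + 50109939/73534748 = 0.70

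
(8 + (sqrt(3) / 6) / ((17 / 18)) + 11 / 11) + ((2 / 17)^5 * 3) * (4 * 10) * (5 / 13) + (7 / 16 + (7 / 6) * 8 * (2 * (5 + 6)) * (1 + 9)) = 3 * sqrt(3) / 17 + 1827596836433 / 885990768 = 2063.08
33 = 33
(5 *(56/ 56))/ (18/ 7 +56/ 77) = 385/ 254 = 1.52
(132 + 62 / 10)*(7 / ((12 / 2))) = 161.23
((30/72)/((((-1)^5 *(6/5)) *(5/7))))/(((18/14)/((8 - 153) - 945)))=133525/324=412.11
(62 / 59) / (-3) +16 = 2770 / 177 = 15.65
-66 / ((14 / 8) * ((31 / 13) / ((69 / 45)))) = -26312 / 1085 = -24.25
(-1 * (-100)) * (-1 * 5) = -500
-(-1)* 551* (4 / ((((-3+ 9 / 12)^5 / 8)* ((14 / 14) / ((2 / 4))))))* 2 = -18055168 / 59049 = -305.77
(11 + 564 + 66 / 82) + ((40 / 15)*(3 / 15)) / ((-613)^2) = 133067318608 / 231097935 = 575.80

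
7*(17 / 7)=17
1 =1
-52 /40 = -13 /10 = -1.30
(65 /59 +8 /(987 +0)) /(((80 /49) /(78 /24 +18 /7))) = 10534201 /2662080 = 3.96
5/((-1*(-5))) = 1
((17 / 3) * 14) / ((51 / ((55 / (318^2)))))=385 / 455058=0.00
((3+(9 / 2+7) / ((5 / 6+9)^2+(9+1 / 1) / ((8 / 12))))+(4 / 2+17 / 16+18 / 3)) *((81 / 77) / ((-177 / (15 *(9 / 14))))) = -58221585 / 83508128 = -0.70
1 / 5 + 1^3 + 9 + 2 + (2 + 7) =106 / 5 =21.20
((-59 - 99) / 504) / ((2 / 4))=-79 / 126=-0.63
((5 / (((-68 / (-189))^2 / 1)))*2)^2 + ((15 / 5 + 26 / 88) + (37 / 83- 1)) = 29137846180521 / 4880299072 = 5970.50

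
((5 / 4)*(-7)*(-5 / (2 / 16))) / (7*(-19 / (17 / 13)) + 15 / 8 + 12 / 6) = -9520 / 2661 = -3.58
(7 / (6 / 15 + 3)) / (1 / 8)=280 / 17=16.47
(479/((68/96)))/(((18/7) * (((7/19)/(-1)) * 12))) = -9101/153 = -59.48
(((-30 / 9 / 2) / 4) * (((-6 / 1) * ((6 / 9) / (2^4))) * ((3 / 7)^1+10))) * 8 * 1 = 365 / 42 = 8.69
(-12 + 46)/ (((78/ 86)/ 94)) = 3523.79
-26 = -26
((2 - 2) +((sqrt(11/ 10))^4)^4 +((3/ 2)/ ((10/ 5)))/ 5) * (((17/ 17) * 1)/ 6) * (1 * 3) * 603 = 138303405243/ 200000000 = 691.52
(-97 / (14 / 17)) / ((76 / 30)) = -24735 / 532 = -46.49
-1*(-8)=8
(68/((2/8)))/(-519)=-0.52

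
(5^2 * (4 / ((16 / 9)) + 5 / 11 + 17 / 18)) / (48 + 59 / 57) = 137275 / 73788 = 1.86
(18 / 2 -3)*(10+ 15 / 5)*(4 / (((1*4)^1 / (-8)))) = -624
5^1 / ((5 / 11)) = 11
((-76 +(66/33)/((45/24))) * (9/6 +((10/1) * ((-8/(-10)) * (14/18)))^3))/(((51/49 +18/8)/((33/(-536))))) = 53528488321/157518675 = 339.82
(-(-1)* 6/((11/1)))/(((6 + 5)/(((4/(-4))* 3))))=-18/121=-0.15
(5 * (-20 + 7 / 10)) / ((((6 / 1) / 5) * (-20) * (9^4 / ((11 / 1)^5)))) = 31082843 / 314928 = 98.70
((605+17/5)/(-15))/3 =-338/25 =-13.52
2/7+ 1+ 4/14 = 11/7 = 1.57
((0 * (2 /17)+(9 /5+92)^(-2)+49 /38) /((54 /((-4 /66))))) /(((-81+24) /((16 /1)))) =0.00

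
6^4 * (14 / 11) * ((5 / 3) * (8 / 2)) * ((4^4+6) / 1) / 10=3169152 / 11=288104.73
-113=-113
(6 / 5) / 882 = 1 / 735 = 0.00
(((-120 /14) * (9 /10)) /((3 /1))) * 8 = -144 /7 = -20.57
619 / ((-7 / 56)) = -4952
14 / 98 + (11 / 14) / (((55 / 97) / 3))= 43 / 10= 4.30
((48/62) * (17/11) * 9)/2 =1836/341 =5.38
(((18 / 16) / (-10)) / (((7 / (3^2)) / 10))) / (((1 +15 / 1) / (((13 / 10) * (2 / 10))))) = -1053 / 44800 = -0.02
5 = 5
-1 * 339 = -339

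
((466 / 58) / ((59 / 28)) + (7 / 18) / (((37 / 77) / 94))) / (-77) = -6502465 / 6267393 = -1.04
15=15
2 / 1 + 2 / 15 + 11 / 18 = 247 / 90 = 2.74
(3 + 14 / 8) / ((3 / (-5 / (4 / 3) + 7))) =247 / 48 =5.15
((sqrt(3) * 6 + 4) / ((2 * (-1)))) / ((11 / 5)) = -15 * sqrt(3) / 11 - 10 / 11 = -3.27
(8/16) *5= 5/2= 2.50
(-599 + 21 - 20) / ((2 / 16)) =-4784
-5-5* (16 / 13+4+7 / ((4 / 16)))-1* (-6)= -165.15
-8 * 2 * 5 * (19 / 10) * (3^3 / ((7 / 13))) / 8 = -6669 / 7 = -952.71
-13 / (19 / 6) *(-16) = 1248 / 19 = 65.68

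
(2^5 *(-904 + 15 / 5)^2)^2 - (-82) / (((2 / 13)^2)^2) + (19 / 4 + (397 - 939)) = 5398698915786095 / 8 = 674837364473261.88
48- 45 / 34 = 1587 / 34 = 46.68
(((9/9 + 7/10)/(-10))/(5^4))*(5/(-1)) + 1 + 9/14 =143869/87500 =1.64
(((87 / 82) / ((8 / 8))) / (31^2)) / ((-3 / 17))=-493 / 78802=-0.01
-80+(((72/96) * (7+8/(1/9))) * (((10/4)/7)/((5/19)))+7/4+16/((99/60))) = 21913/1848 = 11.86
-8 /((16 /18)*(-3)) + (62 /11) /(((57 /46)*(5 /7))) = 29369 /3135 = 9.37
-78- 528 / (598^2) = -6973410 / 89401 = -78.00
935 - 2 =933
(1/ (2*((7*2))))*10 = 0.36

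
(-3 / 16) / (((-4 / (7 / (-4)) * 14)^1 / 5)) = -15 / 512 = -0.03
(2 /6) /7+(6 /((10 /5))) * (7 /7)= 64 /21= 3.05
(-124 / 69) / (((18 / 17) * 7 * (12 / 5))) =-0.10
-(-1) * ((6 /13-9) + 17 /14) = -1333 /182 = -7.32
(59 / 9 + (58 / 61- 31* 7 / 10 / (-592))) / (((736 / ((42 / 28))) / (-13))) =-318700889 / 1594705920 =-0.20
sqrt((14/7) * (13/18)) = sqrt(13)/3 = 1.20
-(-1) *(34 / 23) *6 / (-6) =-34 / 23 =-1.48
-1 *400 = -400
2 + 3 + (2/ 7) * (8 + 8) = 67/ 7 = 9.57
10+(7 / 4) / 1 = 47 / 4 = 11.75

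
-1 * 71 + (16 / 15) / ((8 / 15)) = -69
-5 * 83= -415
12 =12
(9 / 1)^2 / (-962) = -81 / 962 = -0.08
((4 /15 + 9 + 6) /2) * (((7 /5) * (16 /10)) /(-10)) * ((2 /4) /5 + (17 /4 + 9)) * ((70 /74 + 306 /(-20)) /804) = 0.41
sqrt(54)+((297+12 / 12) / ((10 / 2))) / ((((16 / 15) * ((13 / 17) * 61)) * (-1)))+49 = 3 * sqrt(6)+303257 / 6344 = 55.15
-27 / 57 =-9 / 19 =-0.47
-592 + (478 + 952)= 838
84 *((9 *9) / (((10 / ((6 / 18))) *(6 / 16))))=3024 / 5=604.80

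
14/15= 0.93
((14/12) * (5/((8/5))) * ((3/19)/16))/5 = 35/4864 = 0.01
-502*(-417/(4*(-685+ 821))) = 104667/272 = 384.81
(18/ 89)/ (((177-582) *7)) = -2/ 28035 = -0.00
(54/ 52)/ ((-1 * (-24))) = 0.04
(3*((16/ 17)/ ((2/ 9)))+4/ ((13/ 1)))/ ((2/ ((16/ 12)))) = 5752/ 663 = 8.68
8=8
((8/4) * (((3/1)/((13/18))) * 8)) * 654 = 565056/13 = 43465.85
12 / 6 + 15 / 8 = 31 / 8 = 3.88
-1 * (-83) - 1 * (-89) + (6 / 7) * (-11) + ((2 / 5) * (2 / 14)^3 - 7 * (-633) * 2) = 15477142 / 1715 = 9024.57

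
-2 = -2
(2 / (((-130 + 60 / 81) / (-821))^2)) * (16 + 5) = 10318893669 / 6090050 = 1694.39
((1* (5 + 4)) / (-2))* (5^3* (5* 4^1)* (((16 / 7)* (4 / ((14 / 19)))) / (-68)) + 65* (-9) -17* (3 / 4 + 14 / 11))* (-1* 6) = -1064387223 / 36652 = -29040.36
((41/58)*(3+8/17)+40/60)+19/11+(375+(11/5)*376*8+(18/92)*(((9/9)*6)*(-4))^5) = -5803293305443/3741870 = -1550907.25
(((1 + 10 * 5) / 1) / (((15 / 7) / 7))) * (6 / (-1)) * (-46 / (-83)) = -229908 / 415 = -554.00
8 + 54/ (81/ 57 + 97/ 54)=24.78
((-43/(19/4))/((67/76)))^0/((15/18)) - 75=-369/5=-73.80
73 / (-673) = -73 / 673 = -0.11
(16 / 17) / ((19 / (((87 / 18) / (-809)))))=-232 / 783921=-0.00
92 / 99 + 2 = 290 / 99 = 2.93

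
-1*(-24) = 24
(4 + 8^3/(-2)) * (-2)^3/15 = 672/5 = 134.40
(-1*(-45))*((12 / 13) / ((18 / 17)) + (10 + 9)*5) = 56085 / 13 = 4314.23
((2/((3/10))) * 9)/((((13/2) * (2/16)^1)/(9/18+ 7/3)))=2720/13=209.23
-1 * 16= -16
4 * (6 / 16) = 1.50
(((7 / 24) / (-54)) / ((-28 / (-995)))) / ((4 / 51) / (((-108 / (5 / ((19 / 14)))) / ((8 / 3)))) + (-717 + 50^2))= -964155 / 8956500928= -0.00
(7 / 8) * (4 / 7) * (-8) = -4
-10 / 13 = -0.77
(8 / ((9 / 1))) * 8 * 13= 832 / 9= 92.44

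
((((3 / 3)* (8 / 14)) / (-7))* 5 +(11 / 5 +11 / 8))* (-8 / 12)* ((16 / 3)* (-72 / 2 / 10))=49656 / 1225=40.54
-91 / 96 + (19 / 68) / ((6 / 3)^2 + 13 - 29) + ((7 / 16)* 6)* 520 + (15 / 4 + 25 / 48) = 744355 / 544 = 1368.30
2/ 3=0.67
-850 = -850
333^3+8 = 36926045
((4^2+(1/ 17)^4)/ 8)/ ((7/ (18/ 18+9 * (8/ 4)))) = 25390403/ 4677176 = 5.43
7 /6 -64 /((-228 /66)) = 19.69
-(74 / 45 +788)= -35534 / 45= -789.64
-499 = -499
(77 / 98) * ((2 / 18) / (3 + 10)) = 11 / 1638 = 0.01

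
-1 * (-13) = 13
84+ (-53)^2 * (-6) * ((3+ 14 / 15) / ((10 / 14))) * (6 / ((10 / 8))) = -55675116 / 125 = -445400.93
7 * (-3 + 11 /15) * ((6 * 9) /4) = -1071 /5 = -214.20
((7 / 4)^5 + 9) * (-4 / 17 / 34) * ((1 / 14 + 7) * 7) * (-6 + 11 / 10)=126237573 / 2959360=42.66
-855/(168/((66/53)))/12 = -3135/5936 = -0.53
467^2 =218089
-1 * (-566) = 566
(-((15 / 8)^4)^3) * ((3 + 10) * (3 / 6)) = -1686702392578125 / 137438953472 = -12272.38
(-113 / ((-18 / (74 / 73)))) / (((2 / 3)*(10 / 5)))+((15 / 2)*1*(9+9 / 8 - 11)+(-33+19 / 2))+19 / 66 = -321223 / 12848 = -25.00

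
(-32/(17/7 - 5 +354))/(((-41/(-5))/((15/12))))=-70/5043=-0.01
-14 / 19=-0.74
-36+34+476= 474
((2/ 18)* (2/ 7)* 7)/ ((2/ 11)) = 11/ 9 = 1.22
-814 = -814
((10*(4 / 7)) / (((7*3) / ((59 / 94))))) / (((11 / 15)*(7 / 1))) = 0.03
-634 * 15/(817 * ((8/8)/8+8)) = -15216/10621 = -1.43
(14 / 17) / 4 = 7 / 34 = 0.21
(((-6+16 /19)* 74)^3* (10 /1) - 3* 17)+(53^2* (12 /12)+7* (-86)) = -3813921082076 /6859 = -556046228.62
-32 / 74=-16 / 37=-0.43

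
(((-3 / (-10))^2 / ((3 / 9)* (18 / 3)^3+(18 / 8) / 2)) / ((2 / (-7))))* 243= -1701 / 1625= -1.05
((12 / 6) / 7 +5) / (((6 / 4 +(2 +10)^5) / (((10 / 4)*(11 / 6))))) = 2035 / 20902014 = 0.00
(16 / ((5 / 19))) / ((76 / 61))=244 / 5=48.80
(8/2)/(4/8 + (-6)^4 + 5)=8/2603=0.00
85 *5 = 425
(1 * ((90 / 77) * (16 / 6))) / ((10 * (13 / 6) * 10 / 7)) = 72 / 715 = 0.10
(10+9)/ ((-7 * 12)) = -19/ 84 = -0.23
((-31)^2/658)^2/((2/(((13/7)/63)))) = 12005773/381874248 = 0.03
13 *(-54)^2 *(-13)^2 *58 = 371574216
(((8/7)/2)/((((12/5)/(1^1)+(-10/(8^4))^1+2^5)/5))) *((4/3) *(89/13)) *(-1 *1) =-72908800/96159063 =-0.76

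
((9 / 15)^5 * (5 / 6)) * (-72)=-2916 / 625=-4.67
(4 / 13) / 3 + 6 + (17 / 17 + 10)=667 / 39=17.10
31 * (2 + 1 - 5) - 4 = -66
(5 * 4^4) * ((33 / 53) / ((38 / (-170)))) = -3590400 / 1007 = -3565.44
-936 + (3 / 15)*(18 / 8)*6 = -9333 / 10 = -933.30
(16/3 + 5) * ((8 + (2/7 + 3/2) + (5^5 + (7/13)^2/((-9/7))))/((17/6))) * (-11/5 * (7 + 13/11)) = -4138334150/20111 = -205774.66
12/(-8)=-1.50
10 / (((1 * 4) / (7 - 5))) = 5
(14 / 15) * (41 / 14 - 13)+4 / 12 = -136 / 15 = -9.07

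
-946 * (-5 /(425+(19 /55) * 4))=260150 /23451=11.09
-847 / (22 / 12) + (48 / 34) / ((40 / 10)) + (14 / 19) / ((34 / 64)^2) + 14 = -2443694 / 5491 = -445.04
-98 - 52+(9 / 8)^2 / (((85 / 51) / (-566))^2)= 58324881 / 400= 145812.20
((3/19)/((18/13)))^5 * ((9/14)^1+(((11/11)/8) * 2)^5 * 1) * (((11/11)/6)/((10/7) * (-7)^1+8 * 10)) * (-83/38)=-28444385437/440539785514450944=-0.00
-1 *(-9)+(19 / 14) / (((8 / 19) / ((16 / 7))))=802 / 49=16.37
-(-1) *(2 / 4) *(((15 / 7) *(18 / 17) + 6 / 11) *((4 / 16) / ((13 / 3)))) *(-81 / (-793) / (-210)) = -0.00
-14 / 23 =-0.61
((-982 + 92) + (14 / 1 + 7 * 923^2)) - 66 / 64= 190804031 / 32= 5962625.97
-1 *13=-13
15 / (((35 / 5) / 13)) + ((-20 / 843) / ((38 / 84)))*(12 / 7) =1037745 / 37373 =27.77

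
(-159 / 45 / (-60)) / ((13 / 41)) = 0.19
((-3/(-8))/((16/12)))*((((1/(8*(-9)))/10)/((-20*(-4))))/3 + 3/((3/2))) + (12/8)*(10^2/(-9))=-9894401/614400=-16.10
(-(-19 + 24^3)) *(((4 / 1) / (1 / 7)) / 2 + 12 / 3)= -248490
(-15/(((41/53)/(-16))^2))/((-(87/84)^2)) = 8456663040/1413721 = 5981.85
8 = 8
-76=-76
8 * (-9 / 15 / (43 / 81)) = -1944 / 215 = -9.04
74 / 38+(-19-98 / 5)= -36.65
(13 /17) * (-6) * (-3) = 234 /17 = 13.76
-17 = -17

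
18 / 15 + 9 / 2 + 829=8347 / 10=834.70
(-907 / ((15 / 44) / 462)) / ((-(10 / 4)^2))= 196666.62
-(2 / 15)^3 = -8 / 3375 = -0.00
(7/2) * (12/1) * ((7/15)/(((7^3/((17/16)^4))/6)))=0.44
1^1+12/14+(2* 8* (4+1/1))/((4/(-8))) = -1107/7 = -158.14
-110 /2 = -55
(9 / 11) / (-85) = -0.01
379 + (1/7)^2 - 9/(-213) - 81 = 1036960/3479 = 298.06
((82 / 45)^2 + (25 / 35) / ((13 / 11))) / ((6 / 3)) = 723259 / 368550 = 1.96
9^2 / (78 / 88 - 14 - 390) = -3564 / 17737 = -0.20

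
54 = 54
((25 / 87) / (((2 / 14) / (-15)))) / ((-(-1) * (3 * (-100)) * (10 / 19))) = 133 / 696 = 0.19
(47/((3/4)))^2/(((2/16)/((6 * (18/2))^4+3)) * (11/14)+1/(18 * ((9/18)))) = 11219865712384/317447569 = 35344.00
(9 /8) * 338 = 380.25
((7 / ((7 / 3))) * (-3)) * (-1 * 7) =63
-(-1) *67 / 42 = 67 / 42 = 1.60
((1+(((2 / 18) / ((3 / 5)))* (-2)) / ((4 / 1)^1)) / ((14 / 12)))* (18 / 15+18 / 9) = 112 / 45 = 2.49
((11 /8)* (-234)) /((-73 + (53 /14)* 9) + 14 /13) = 117117 /13778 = 8.50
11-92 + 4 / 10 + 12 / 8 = -791 / 10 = -79.10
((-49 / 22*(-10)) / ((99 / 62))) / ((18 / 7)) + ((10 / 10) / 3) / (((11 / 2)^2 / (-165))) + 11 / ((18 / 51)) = 681619 / 19602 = 34.77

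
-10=-10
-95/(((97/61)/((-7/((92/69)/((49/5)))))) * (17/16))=2892.93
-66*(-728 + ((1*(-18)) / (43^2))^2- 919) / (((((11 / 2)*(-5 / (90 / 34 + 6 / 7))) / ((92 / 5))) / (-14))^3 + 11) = 122087237745517692162859008 / 12354539423545006174241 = 9881.97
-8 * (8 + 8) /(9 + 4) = -128 /13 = -9.85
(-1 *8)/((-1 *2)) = 4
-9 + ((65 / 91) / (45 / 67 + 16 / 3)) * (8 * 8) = -1.39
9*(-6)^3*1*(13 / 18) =-1404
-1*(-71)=71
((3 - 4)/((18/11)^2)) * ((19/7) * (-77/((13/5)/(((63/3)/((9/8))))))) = 1770230/3159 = 560.38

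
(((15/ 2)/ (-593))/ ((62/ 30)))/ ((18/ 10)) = -125/ 36766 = -0.00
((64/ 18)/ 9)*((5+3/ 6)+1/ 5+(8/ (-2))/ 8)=832/ 405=2.05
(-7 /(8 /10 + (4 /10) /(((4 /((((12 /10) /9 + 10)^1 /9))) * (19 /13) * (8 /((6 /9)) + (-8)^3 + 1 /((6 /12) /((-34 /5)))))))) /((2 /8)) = -2426760 /69323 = -35.01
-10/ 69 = -0.14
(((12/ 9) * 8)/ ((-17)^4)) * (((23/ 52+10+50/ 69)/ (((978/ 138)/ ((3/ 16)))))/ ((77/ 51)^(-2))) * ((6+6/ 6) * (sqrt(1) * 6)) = 1662900701/ 460327578399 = 0.00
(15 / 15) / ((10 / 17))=17 / 10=1.70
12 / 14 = 6 / 7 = 0.86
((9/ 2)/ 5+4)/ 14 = 7/ 20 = 0.35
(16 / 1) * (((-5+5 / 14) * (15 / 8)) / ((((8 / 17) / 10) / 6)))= -248625 / 14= -17758.93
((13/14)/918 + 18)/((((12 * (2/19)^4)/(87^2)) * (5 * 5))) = 25355841377389/6854400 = 3699206.55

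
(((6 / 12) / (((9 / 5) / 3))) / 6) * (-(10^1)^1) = -25 / 18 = -1.39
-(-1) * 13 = 13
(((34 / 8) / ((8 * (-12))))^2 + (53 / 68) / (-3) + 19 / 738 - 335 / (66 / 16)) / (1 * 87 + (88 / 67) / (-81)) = -0.94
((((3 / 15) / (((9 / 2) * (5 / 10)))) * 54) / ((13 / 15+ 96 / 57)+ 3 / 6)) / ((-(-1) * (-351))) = -304 / 67821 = -0.00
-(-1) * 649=649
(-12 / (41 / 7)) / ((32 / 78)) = -819 / 164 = -4.99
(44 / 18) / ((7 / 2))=44 / 63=0.70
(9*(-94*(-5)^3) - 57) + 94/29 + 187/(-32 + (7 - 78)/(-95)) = 9100036894/86101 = 105690.26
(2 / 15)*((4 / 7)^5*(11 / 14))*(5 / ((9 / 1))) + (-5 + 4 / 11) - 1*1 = -196820522 / 34941753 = -5.63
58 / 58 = 1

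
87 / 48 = 1.81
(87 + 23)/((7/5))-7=501/7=71.57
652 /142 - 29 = -1733 /71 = -24.41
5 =5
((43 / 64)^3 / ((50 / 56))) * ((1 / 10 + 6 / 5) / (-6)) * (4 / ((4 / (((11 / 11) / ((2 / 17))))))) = -122997329 / 196608000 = -0.63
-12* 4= -48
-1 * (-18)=18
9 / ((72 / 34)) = 17 / 4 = 4.25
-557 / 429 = -1.30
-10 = -10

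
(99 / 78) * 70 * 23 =2043.46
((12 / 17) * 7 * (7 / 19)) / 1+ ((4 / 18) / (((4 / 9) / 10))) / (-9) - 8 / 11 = 17191 / 31977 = 0.54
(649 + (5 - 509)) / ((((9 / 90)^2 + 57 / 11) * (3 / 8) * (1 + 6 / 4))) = 29.79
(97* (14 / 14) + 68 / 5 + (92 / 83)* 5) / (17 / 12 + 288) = 578388 / 1441295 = 0.40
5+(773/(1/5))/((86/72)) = 139355/43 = 3240.81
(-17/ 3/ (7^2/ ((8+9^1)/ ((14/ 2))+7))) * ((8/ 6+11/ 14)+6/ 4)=-28424/ 7203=-3.95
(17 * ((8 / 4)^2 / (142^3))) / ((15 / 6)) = 17 / 1789555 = 0.00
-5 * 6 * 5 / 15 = -10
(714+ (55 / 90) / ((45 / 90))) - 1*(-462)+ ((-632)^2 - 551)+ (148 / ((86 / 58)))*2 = 154896692 / 387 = 400249.85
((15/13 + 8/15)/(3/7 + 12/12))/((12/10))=2303/2340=0.98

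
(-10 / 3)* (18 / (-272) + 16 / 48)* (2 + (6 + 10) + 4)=-5995 / 306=-19.59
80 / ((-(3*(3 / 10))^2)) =-8000 / 81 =-98.77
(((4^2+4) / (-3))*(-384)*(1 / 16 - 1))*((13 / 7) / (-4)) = 7800 / 7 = 1114.29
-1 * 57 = -57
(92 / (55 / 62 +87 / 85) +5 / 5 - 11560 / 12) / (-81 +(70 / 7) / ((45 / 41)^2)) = 3727982205 / 296461567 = 12.57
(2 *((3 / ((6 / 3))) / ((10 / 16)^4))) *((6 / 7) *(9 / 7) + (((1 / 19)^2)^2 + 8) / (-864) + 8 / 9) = 466492184192 / 11973241875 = 38.96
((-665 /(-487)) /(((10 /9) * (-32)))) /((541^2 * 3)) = -399 /9122281408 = -0.00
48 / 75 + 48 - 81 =-809 / 25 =-32.36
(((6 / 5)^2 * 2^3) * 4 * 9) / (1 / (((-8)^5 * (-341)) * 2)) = 231701741568 / 25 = 9268069662.72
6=6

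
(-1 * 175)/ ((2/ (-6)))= 525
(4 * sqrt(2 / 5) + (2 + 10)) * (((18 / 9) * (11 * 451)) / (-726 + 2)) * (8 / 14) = -119064 / 1267 - 39688 * sqrt(10) / 6335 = -113.78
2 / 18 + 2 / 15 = 11 / 45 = 0.24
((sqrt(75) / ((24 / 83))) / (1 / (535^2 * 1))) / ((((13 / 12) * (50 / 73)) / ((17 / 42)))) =5896406735 * sqrt(3) / 2184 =4676225.30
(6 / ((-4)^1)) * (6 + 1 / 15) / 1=-91 / 10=-9.10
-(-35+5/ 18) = 625/ 18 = 34.72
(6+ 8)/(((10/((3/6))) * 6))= 7/60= 0.12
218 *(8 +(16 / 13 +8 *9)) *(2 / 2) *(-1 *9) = -2071872 / 13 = -159374.77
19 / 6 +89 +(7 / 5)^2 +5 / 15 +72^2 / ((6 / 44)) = 1905523 / 50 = 38110.46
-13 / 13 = -1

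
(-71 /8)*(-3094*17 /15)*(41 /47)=76556389 /2820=27147.66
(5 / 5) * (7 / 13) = 7 / 13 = 0.54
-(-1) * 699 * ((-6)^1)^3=-150984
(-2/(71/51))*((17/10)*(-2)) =1734/355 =4.88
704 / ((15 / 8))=5632 / 15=375.47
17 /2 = 8.50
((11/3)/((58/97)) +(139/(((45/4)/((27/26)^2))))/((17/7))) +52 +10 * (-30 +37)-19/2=155117896/1249755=124.12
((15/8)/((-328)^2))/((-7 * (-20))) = 0.00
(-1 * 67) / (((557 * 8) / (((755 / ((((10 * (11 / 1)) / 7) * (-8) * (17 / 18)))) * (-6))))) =-1912113 / 3333088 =-0.57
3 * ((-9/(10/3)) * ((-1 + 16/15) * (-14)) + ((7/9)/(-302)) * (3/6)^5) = 5479313/724800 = 7.56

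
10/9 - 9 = -71/9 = -7.89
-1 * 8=-8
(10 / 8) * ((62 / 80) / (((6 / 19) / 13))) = 7657 / 192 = 39.88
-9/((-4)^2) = -9/16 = -0.56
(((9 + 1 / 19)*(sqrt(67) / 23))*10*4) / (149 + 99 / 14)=19264*sqrt(67) / 190969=0.83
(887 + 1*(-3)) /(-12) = -221 /3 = -73.67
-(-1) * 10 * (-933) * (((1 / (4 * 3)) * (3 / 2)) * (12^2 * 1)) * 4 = -671760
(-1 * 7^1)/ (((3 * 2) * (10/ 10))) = -1.17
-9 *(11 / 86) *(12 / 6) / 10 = -99 / 430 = -0.23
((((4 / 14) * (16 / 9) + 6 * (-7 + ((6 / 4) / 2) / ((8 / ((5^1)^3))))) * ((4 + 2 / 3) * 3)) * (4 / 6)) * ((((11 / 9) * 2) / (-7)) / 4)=-319561 / 13608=-23.48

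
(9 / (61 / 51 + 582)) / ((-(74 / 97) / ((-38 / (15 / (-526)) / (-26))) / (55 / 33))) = 24720159 / 14306383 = 1.73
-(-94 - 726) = 820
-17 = -17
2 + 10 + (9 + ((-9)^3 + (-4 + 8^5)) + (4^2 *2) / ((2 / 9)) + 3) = 32203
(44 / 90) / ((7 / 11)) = 242 / 315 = 0.77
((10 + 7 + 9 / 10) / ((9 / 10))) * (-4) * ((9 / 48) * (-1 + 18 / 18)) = 0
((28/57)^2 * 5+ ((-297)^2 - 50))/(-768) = -286432511/2495232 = -114.79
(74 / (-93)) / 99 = -0.01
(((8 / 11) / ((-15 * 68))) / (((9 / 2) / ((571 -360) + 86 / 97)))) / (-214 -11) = 1612 / 10803375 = 0.00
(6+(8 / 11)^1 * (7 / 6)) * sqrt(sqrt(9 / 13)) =226 * 13^(3 / 4) * sqrt(3) / 429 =6.25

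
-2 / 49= -0.04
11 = 11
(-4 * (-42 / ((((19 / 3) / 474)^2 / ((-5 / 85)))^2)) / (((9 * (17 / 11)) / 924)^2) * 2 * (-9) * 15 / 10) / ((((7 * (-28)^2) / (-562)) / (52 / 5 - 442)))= -5227443873659995091799552 / 54422701205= -96052635350994.52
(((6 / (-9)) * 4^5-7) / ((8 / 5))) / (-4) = 10345 / 96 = 107.76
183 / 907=0.20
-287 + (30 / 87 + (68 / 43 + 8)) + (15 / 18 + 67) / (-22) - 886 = -17450375 / 14964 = -1166.16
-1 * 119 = -119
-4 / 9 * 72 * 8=-256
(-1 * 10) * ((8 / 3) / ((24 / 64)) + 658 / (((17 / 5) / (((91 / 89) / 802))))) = -401768870 / 5460417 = -73.58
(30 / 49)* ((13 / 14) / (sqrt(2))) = 195* sqrt(2) / 686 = 0.40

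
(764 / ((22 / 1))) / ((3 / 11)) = 382 / 3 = 127.33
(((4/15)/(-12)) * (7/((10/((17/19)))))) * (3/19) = -119/54150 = -0.00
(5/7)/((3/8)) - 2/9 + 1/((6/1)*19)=4049/2394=1.69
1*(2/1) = 2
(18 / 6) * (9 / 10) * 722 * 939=9152433 / 5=1830486.60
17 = 17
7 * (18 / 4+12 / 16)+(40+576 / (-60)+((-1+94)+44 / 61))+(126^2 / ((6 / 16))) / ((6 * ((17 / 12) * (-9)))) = -8141289 / 20740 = -392.54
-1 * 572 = -572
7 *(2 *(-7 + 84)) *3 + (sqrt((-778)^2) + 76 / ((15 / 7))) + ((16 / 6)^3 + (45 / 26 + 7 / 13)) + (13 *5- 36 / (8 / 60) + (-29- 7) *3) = 3755.70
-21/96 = -7/32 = -0.22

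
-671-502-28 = -1201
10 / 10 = 1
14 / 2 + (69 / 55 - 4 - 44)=-2186 / 55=-39.75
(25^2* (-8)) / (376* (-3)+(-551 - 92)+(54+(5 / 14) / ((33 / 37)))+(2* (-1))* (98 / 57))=8778000 / 3019699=2.91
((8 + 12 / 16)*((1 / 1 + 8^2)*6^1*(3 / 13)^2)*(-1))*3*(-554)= 3926475 / 13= 302036.54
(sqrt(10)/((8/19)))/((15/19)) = 9.51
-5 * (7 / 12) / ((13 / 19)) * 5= -3325 / 156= -21.31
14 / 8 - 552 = -2201 / 4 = -550.25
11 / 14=0.79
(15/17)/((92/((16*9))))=540/391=1.38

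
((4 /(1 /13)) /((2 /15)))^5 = 9022419900000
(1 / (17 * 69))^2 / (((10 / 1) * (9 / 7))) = 7 / 123833610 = 0.00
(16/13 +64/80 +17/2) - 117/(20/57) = -83959/260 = -322.92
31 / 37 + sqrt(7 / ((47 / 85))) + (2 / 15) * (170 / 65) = 8561 / 7215 + sqrt(27965) / 47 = 4.74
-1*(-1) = 1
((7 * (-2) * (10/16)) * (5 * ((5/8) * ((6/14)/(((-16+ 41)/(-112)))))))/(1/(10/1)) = 525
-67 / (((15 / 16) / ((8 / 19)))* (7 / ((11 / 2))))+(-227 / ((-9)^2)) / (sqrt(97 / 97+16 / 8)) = -47168 / 1995 -227* sqrt(3) / 243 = -25.26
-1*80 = -80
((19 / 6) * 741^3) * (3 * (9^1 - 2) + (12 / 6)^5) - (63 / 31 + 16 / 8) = 4233743409269 / 62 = 68286184020.47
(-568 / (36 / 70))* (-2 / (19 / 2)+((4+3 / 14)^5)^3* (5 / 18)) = -12323445047780487460581034823335 / 17101378504533786624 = -720611209471.41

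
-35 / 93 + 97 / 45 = 2482 / 1395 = 1.78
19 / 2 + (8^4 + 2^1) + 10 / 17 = 139675 / 34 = 4108.09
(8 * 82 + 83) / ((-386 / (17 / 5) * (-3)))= 12563 / 5790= 2.17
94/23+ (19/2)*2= 531/23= 23.09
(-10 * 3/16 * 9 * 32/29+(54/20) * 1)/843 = -1539/81490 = -0.02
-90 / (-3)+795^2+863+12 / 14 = 4430432 / 7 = 632918.86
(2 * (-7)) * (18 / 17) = -252 / 17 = -14.82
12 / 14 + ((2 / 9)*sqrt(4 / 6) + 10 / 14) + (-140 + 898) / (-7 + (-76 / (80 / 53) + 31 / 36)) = -105404 / 8897 + 2*sqrt(6) / 27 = -11.67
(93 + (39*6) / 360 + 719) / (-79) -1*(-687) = 1069207 / 1580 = 676.71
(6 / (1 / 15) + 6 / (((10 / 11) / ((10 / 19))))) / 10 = 888 / 95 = 9.35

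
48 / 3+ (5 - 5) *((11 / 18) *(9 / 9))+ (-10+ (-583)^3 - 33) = -198155314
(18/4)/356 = 9/712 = 0.01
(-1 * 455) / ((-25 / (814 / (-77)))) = -962 / 5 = -192.40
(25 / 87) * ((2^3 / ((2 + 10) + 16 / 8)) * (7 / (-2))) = -50 / 87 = -0.57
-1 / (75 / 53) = -53 / 75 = -0.71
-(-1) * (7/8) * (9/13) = 63/104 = 0.61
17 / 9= 1.89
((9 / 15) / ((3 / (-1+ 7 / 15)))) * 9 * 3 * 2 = -144 / 25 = -5.76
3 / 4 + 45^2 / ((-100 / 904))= -73221 / 4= -18305.25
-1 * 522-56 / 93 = -48602 / 93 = -522.60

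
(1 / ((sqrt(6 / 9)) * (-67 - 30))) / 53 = -sqrt(6) / 10282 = -0.00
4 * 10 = 40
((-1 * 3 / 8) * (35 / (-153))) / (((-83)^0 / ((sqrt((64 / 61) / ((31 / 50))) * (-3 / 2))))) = -175 * sqrt(3782) / 64294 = -0.17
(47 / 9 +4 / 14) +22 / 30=1966 / 315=6.24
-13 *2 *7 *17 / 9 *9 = -3094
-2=-2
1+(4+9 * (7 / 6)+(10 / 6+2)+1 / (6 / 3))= 59 / 3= 19.67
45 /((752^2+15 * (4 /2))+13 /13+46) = 15 /188527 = 0.00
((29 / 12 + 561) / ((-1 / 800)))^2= 203160537777.78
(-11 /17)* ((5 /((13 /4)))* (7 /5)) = -308 /221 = -1.39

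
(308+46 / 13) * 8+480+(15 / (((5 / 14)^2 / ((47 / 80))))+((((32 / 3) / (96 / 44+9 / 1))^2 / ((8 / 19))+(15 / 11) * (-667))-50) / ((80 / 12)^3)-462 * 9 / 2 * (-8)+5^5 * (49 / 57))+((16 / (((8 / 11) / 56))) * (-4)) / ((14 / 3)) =21300.57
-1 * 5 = -5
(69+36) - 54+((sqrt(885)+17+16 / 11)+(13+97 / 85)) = sqrt(885)+78162 / 935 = 113.34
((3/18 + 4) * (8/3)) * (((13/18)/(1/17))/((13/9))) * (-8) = -6800/9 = -755.56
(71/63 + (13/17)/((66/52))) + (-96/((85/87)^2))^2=365954393085943/36175033125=10116.21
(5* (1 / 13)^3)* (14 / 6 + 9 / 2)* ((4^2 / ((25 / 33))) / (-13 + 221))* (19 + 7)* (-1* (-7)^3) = 154693 / 10985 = 14.08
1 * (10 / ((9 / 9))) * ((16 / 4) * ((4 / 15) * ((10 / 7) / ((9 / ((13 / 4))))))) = 1040 / 189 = 5.50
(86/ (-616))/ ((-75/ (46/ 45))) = 989/ 519750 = 0.00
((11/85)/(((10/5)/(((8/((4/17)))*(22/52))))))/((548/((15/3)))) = 121/14248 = 0.01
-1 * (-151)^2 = -22801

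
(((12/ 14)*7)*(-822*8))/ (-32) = 1233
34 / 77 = 0.44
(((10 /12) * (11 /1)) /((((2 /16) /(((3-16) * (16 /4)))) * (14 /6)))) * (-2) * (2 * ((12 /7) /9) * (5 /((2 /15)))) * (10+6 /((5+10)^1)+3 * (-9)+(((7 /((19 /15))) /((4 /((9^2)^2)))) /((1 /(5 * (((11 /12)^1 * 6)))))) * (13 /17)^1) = 140861915651600 /15827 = 8900102081.99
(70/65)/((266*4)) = 1/988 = 0.00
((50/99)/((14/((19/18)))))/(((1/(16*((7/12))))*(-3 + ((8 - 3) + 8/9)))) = 475/3861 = 0.12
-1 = -1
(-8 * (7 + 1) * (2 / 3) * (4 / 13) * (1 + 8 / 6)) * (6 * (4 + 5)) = -21504 / 13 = -1654.15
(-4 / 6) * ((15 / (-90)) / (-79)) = -1 / 711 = -0.00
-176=-176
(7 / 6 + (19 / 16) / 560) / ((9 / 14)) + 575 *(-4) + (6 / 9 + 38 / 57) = -2296.85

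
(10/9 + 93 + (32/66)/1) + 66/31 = 296849/3069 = 96.72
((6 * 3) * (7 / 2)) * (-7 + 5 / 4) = -1449 / 4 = -362.25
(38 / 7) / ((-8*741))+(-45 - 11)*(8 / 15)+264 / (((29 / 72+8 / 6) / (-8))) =-56710271 / 45500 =-1246.38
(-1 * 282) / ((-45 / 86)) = 538.93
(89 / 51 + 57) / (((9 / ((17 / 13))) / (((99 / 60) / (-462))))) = -107 / 3510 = -0.03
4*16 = 64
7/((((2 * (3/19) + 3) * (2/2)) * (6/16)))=152/27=5.63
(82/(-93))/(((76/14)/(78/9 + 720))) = -118.35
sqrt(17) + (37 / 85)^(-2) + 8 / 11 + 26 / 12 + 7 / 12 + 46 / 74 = sqrt(17) + 564801 / 60236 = 13.50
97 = 97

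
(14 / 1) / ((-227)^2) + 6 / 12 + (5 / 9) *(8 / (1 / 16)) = 66421133 / 927522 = 71.61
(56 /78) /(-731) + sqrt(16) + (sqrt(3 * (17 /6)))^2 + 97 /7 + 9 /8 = 27.48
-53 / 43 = -1.23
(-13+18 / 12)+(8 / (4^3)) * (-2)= -47 / 4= -11.75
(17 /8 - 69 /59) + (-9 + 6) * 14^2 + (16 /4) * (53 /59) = -275389 /472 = -583.45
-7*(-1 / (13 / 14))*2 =196 / 13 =15.08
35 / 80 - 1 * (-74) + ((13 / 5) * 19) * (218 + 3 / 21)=6076389 / 560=10850.69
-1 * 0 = 0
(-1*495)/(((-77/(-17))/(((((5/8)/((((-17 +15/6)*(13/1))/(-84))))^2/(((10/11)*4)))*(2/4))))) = -2650725/2274064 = -1.17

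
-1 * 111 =-111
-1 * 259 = -259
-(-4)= 4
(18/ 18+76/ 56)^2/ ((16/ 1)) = 1089/ 3136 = 0.35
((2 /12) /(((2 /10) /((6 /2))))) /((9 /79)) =395 /18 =21.94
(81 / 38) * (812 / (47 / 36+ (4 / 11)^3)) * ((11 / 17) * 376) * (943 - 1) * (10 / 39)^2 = 68215101887116800 / 3540567407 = 19266714.64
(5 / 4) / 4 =5 / 16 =0.31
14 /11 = 1.27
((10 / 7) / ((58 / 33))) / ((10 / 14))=33 / 29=1.14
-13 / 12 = -1.08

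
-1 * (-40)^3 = 64000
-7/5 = -1.40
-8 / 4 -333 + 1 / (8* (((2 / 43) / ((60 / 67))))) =-89135 / 268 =-332.59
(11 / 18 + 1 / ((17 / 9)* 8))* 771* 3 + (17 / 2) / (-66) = 1566.44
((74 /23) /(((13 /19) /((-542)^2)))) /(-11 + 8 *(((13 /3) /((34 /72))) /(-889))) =-6242155396792 /50079809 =-124644.15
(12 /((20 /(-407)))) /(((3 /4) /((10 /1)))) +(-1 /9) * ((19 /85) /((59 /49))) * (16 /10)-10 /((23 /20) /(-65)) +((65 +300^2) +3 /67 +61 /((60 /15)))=121564070058803 /1391060700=87389.48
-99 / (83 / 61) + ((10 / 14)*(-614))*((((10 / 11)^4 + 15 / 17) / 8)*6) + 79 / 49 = -1186455565651 / 2024528198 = -586.04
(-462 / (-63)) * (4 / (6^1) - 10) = -68.44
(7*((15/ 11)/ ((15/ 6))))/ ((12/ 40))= 140/ 11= 12.73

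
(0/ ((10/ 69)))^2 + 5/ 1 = 5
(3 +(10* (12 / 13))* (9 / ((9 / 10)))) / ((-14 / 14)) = -1239 / 13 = -95.31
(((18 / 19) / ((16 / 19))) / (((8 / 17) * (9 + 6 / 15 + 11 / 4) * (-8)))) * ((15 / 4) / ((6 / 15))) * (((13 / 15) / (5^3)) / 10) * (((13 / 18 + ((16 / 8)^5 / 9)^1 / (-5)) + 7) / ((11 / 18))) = -0.00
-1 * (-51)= 51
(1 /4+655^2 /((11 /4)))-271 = 6852487 /44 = 155738.34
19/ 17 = 1.12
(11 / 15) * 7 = 77 / 15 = 5.13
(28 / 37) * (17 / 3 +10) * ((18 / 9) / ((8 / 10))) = 3290 / 111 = 29.64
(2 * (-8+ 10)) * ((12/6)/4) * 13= 26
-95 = -95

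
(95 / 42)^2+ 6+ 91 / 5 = 258569 / 8820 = 29.32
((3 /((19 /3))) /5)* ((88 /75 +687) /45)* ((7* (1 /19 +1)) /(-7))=-1.53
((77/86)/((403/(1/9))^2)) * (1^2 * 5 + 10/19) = 2695/7165160262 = 0.00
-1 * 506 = -506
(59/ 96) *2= 59/ 48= 1.23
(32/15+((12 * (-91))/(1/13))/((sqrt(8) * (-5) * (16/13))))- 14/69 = 222/115+46137 * sqrt(2)/80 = 817.53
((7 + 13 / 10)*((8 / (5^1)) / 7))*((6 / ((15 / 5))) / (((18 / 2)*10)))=332 / 7875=0.04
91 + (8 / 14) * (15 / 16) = 2563 / 28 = 91.54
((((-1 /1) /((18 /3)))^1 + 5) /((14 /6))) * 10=145 /7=20.71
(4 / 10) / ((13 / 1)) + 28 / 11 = 1842 / 715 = 2.58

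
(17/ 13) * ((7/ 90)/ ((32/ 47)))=5593/ 37440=0.15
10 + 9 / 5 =59 / 5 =11.80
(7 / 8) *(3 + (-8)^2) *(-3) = -1407 / 8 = -175.88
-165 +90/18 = -160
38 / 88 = 19 / 44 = 0.43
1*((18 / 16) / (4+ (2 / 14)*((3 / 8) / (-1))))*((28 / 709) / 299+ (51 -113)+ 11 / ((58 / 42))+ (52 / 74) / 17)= -13153586874813 / 854591050651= -15.39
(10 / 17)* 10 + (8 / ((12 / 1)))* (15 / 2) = 185 / 17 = 10.88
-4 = -4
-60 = -60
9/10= 0.90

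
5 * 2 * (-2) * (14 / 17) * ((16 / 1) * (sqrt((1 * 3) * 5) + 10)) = -44800 / 17 -4480 * sqrt(15) / 17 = -3655.94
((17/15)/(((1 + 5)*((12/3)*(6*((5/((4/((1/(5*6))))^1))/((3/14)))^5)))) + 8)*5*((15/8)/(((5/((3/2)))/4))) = 6866406/16807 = 408.54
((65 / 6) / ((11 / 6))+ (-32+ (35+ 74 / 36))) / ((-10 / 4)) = -2171 / 495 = -4.39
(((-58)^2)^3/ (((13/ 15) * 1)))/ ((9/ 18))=1142060776320/ 13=87850828947.69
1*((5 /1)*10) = 50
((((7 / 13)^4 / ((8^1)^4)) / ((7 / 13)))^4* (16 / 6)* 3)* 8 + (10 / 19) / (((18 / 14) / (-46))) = -329940719602427654857363345909 / 17521696600004698566876463104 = -18.83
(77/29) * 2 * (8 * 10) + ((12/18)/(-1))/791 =29235302/68817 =424.83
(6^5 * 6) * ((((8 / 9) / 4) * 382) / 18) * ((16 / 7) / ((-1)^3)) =-3520512 / 7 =-502930.29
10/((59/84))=840/59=14.24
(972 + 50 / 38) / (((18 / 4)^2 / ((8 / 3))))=591776 / 4617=128.17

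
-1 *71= -71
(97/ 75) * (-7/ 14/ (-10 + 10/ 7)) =679/ 9000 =0.08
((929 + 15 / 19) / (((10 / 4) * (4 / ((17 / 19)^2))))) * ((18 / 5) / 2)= 22974633 / 171475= 133.98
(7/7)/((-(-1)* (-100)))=-1/100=-0.01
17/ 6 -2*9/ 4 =-5/ 3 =-1.67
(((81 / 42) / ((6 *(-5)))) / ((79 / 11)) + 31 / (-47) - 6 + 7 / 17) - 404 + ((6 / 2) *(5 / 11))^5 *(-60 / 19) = -11496288696764189 / 27040762454860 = -425.15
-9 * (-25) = 225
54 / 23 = 2.35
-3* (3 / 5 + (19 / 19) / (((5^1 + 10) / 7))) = -16 / 5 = -3.20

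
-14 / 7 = -2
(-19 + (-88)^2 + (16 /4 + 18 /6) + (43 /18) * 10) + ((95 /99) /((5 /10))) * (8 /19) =255971 /33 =7756.70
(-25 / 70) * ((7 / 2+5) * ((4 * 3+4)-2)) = -85 / 2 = -42.50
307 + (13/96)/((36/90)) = 59009/192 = 307.34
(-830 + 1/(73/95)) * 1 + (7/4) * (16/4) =-821.70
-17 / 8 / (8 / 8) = -17 / 8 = -2.12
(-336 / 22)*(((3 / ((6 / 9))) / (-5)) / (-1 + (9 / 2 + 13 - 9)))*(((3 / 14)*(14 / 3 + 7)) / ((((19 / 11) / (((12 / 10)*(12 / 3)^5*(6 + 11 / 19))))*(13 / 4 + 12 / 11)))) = 340623360 / 68951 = 4940.08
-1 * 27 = -27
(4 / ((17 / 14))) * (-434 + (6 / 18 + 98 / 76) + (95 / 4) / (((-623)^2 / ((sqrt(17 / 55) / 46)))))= -1380148 / 969 + 19 * sqrt(935) / 238477547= -1424.30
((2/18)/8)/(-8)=-1/576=-0.00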